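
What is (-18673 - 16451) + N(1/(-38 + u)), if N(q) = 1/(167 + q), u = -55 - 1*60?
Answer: -897418047/25550 ≈ -35124.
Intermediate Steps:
u = -115 (u = -55 - 60 = -115)
(-18673 - 16451) + N(1/(-38 + u)) = (-18673 - 16451) + 1/(167 + 1/(-38 - 115)) = -35124 + 1/(167 + 1/(-153)) = -35124 + 1/(167 - 1/153) = -35124 + 1/(25550/153) = -35124 + 153/25550 = -897418047/25550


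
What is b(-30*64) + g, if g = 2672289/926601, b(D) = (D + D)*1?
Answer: -1185158517/308867 ≈ -3837.1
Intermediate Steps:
b(D) = 2*D (b(D) = (2*D)*1 = 2*D)
g = 890763/308867 (g = 2672289*(1/926601) = 890763/308867 ≈ 2.8840)
b(-30*64) + g = 2*(-30*64) + 890763/308867 = 2*(-1920) + 890763/308867 = -3840 + 890763/308867 = -1185158517/308867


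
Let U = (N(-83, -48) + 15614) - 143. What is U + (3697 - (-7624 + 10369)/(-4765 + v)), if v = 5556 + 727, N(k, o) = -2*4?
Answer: 9694045/506 ≈ 19158.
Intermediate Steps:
N(k, o) = -8
v = 6283
U = 15463 (U = (-8 + 15614) - 143 = 15606 - 143 = 15463)
U + (3697 - (-7624 + 10369)/(-4765 + v)) = 15463 + (3697 - (-7624 + 10369)/(-4765 + 6283)) = 15463 + (3697 - 2745/1518) = 15463 + (3697 - 1*915/506) = 15463 + (3697 - 915/506) = 15463 + 1869767/506 = 9694045/506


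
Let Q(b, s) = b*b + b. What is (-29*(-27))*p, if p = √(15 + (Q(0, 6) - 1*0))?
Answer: 783*√15 ≈ 3032.5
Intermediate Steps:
Q(b, s) = b + b² (Q(b, s) = b² + b = b + b²)
p = √15 (p = √(15 + (0*(1 + 0) - 1*0)) = √(15 + (0*1 + 0)) = √(15 + (0 + 0)) = √(15 + 0) = √15 ≈ 3.8730)
(-29*(-27))*p = (-29*(-27))*√15 = 783*√15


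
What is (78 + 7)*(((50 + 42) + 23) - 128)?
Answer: -1105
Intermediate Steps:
(78 + 7)*(((50 + 42) + 23) - 128) = 85*((92 + 23) - 128) = 85*(115 - 128) = 85*(-13) = -1105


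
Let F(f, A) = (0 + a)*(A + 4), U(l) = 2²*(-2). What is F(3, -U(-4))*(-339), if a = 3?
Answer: -12204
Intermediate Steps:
U(l) = -8 (U(l) = 4*(-2) = -8)
F(f, A) = 12 + 3*A (F(f, A) = (0 + 3)*(A + 4) = 3*(4 + A) = 12 + 3*A)
F(3, -U(-4))*(-339) = (12 + 3*(-1*(-8)))*(-339) = (12 + 3*8)*(-339) = (12 + 24)*(-339) = 36*(-339) = -12204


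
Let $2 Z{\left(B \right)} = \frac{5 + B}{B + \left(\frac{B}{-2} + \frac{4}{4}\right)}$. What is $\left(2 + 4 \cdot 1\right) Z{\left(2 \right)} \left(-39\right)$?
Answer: $- \frac{819}{2} \approx -409.5$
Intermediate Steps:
$Z{\left(B \right)} = \frac{5 + B}{2 \left(1 + \frac{B}{2}\right)}$ ($Z{\left(B \right)} = \frac{\left(5 + B\right) \frac{1}{B + \left(\frac{B}{-2} + \frac{4}{4}\right)}}{2} = \frac{\left(5 + B\right) \frac{1}{B + \left(B \left(- \frac{1}{2}\right) + 4 \cdot \frac{1}{4}\right)}}{2} = \frac{\left(5 + B\right) \frac{1}{B - \left(-1 + \frac{B}{2}\right)}}{2} = \frac{\left(5 + B\right) \frac{1}{1 + \frac{B}{2}}}{2} = \frac{\frac{1}{1 + \frac{B}{2}} \left(5 + B\right)}{2} = \frac{5 + B}{2 \left(1 + \frac{B}{2}\right)}$)
$\left(2 + 4 \cdot 1\right) Z{\left(2 \right)} \left(-39\right) = \left(2 + 4 \cdot 1\right) \frac{5 + 2}{2 + 2} \left(-39\right) = \left(2 + 4\right) \frac{1}{4} \cdot 7 \left(-39\right) = 6 \cdot \frac{1}{4} \cdot 7 \left(-39\right) = 6 \cdot \frac{7}{4} \left(-39\right) = \frac{21}{2} \left(-39\right) = - \frac{819}{2}$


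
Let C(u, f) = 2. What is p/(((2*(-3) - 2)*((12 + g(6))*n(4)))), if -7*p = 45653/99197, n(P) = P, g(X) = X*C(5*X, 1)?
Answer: 45653/533283072 ≈ 8.5607e-5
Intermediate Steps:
g(X) = 2*X (g(X) = X*2 = 2*X)
p = -45653/694379 (p = -45653/(7*99197) = -1/7*45653/99197 = -45653/694379 ≈ -0.065747)
p/(((2*(-3) - 2)*((12 + g(6))*n(4)))) = -45653*1/(4*(12 + 2*6)*(2*(-3) - 2))/694379 = -45653*1/(4*(-6 - 2)*(12 + 12))/694379 = -45653/(694379*((-192*4))) = -45653/(694379*((-8*96))) = -45653/694379/(-768) = -45653/694379*(-1/768) = 45653/533283072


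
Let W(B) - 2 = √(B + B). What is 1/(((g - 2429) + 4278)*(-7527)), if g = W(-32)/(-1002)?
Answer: -38675029/538256157088520 - 167*I/538256157088520 ≈ -7.1852e-8 - 3.1026e-13*I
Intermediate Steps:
W(B) = 2 + √2*√B (W(B) = 2 + √(B + B) = 2 + √(2*B) = 2 + √2*√B)
g = -1/501 - 4*I/501 (g = (2 + √2*√(-32))/(-1002) = (2 + √2*(4*I*√2))*(-1/1002) = (2 + 8*I)*(-1/1002) = -1/501 - 4*I/501 ≈ -0.001996 - 0.007984*I)
1/(((g - 2429) + 4278)*(-7527)) = 1/((((-1/501 - 4*I/501) - 2429) + 4278)*(-7527)) = -1/7527/((-1216930/501 - 4*I/501) + 4278) = -1/7527/(926348/501 - 4*I/501) = (251001*(926348/501 + 4*I/501)/858120617120)*(-1/7527) = -83667*(926348/501 + 4*I/501)/2153024628354080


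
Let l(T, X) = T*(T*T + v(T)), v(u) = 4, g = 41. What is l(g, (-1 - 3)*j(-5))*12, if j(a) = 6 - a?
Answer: 829020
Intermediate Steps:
l(T, X) = T*(4 + T**2) (l(T, X) = T*(T*T + 4) = T*(T**2 + 4) = T*(4 + T**2))
l(g, (-1 - 3)*j(-5))*12 = (41*(4 + 41**2))*12 = (41*(4 + 1681))*12 = (41*1685)*12 = 69085*12 = 829020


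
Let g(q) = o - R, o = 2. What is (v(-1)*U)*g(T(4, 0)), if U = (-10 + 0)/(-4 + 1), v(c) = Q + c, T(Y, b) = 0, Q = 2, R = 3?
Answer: -10/3 ≈ -3.3333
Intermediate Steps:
v(c) = 2 + c
U = 10/3 (U = -10/(-3) = -10*(-1/3) = 10/3 ≈ 3.3333)
g(q) = -1 (g(q) = 2 - 1*3 = 2 - 3 = -1)
(v(-1)*U)*g(T(4, 0)) = ((2 - 1)*(10/3))*(-1) = (1*(10/3))*(-1) = (10/3)*(-1) = -10/3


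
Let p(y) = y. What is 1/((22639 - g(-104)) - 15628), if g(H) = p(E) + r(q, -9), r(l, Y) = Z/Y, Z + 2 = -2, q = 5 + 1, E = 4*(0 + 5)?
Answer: 9/62915 ≈ 0.00014305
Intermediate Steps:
E = 20 (E = 4*5 = 20)
q = 6
Z = -4 (Z = -2 - 2 = -4)
r(l, Y) = -4/Y
g(H) = 184/9 (g(H) = 20 - 4/(-9) = 20 - 4*(-1/9) = 20 + 4/9 = 184/9)
1/((22639 - g(-104)) - 15628) = 1/((22639 - 1*184/9) - 15628) = 1/((22639 - 184/9) - 15628) = 1/(203567/9 - 15628) = 1/(62915/9) = 9/62915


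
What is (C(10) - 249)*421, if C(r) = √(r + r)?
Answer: -104829 + 842*√5 ≈ -1.0295e+5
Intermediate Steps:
C(r) = √2*√r (C(r) = √(2*r) = √2*√r)
(C(10) - 249)*421 = (√2*√10 - 249)*421 = (2*√5 - 249)*421 = (-249 + 2*√5)*421 = -104829 + 842*√5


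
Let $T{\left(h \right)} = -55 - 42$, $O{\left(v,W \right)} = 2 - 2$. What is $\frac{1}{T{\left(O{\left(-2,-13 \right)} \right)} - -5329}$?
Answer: $\frac{1}{5232} \approx 0.00019113$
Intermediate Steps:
$O{\left(v,W \right)} = 0$
$T{\left(h \right)} = -97$ ($T{\left(h \right)} = -55 - 42 = -97$)
$\frac{1}{T{\left(O{\left(-2,-13 \right)} \right)} - -5329} = \frac{1}{-97 - -5329} = \frac{1}{-97 + \left(-53 + 5382\right)} = \frac{1}{-97 + 5329} = \frac{1}{5232}$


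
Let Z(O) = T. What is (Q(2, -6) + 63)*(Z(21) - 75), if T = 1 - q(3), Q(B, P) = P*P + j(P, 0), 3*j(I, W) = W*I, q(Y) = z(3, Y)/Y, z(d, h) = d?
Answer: -7425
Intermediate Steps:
q(Y) = 3/Y
j(I, W) = I*W/3 (j(I, W) = (W*I)/3 = (I*W)/3 = I*W/3)
Q(B, P) = P² (Q(B, P) = P*P + (⅓)*P*0 = P² + 0 = P²)
T = 0 (T = 1 - 3/3 = 1 - 1*1 = 1 - 1 = 0)
Z(O) = 0
(Q(2, -6) + 63)*(Z(21) - 75) = ((-6)² + 63)*(0 - 75) = (36 + 63)*(-75) = 99*(-75) = -7425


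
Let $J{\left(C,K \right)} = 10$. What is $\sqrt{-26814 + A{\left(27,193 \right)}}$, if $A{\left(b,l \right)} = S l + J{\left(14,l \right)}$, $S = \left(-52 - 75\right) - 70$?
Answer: $5 i \sqrt{2593} \approx 254.61 i$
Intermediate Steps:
$S = -197$ ($S = -127 - 70 = -197$)
$A{\left(b,l \right)} = 10 - 197 l$ ($A{\left(b,l \right)} = - 197 l + 10 = 10 - 197 l$)
$\sqrt{-26814 + A{\left(27,193 \right)}} = \sqrt{-26814 + \left(10 - 38021\right)} = \sqrt{-26814 - 38011} = \sqrt{-64825} = 5 i \sqrt{2593}$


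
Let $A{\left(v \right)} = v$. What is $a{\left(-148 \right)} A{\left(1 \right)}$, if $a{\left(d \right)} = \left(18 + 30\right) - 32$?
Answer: $16$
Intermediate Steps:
$a{\left(d \right)} = 16$ ($a{\left(d \right)} = 48 - 32 = 16$)
$a{\left(-148 \right)} A{\left(1 \right)} = 16 \cdot 1 = 16$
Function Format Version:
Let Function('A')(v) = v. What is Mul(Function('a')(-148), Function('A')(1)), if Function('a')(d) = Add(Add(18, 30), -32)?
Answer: 16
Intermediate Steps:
Function('a')(d) = 16 (Function('a')(d) = Add(48, -32) = 16)
Mul(Function('a')(-148), Function('A')(1)) = Mul(16, 1) = 16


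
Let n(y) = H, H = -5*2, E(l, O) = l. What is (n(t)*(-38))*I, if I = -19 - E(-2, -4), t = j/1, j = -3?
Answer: -6460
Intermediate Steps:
t = -3 (t = -3/1 = -3*1 = -3)
H = -10
n(y) = -10
I = -17 (I = -19 - 1*(-2) = -19 + 2 = -17)
(n(t)*(-38))*I = -10*(-38)*(-17) = 380*(-17) = -6460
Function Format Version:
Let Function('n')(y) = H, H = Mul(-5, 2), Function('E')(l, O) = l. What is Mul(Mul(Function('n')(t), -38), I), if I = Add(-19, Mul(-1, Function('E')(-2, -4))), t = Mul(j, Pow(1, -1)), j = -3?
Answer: -6460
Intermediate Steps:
t = -3 (t = Mul(-3, Pow(1, -1)) = Mul(-3, 1) = -3)
H = -10
Function('n')(y) = -10
I = -17 (I = Add(-19, Mul(-1, -2)) = Add(-19, 2) = -17)
Mul(Mul(Function('n')(t), -38), I) = Mul(Mul(-10, -38), -17) = Mul(380, -17) = -6460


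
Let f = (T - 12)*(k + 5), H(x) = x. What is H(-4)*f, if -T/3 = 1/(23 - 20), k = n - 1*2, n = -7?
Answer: -208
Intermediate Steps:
k = -9 (k = -7 - 1*2 = -7 - 2 = -9)
T = -1 (T = -3/(23 - 20) = -3/3 = -3*1/3 = -1)
f = 52 (f = (-1 - 12)*(-9 + 5) = -13*(-4) = 52)
H(-4)*f = -4*52 = -208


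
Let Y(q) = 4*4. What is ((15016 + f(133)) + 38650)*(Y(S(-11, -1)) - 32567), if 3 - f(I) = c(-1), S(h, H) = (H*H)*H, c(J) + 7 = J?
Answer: -1747240027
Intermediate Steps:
c(J) = -7 + J
S(h, H) = H³ (S(h, H) = H²*H = H³)
f(I) = 11 (f(I) = 3 - (-7 - 1) = 3 - 1*(-8) = 3 + 8 = 11)
Y(q) = 16
((15016 + f(133)) + 38650)*(Y(S(-11, -1)) - 32567) = ((15016 + 11) + 38650)*(16 - 32567) = (15027 + 38650)*(-32551) = 53677*(-32551) = -1747240027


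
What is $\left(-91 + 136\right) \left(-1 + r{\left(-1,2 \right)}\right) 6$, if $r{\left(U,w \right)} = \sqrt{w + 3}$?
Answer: $-270 + 270 \sqrt{5} \approx 333.74$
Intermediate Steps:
$r{\left(U,w \right)} = \sqrt{3 + w}$
$\left(-91 + 136\right) \left(-1 + r{\left(-1,2 \right)}\right) 6 = \left(-91 + 136\right) \left(-1 + \sqrt{3 + 2}\right) 6 = 45 \left(-1 + \sqrt{5}\right) 6 = 45 \left(-6 + 6 \sqrt{5}\right) = -270 + 270 \sqrt{5}$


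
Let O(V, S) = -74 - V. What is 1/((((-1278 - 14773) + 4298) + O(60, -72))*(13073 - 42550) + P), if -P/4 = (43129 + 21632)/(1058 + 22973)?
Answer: 24031/8420296303025 ≈ 2.8539e-9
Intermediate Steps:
P = -259044/24031 (P = -4*(43129 + 21632)/(1058 + 22973) = -259044/24031 ≈ -10.780)
1/((((-1278 - 14773) + 4298) + O(60, -72))*(13073 - 42550) + P) = 1/((((-1278 - 14773) + 4298) + (-74 - 1*60))*(13073 - 42550) - 259044/24031) = 1/(((-16051 + 4298) + (-74 - 60))*(-29477) - 259044/24031) = 1/((-11753 - 134)*(-29477) - 259044/24031) = 1/(-11887*(-29477) - 259044/24031) = 1/(350393099 - 259044/24031) = 1/(8420296303025/24031) = 24031/8420296303025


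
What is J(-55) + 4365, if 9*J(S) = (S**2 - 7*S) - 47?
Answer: 14216/3 ≈ 4738.7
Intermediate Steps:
J(S) = -47/9 - 7*S/9 + S**2/9 (J(S) = ((S**2 - 7*S) - 47)/9 = (-47 + S**2 - 7*S)/9 = -47/9 - 7*S/9 + S**2/9)
J(-55) + 4365 = (-47/9 - 7/9*(-55) + (1/9)*(-55)**2) + 4365 = (-47/9 + 385/9 + (1/9)*3025) + 4365 = (-47/9 + 385/9 + 3025/9) + 4365 = 1121/3 + 4365 = 14216/3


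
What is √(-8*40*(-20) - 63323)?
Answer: I*√56923 ≈ 238.59*I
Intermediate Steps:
√(-8*40*(-20) - 63323) = √(-320*(-20) - 63323) = √(6400 - 63323) = √(-56923) = I*√56923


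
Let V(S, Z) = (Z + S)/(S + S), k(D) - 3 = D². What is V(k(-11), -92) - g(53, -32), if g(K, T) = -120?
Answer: 3724/31 ≈ 120.13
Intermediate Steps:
k(D) = 3 + D²
V(S, Z) = (S + Z)/(2*S) (V(S, Z) = (S + Z)/((2*S)) = (S + Z)*(1/(2*S)) = (S + Z)/(2*S))
V(k(-11), -92) - g(53, -32) = ((3 + (-11)²) - 92)/(2*(3 + (-11)²)) - 1*(-120) = ((3 + 121) - 92)/(2*(3 + 121)) + 120 = (½)*(124 - 92)/124 + 120 = (½)*(1/124)*32 + 120 = 4/31 + 120 = 3724/31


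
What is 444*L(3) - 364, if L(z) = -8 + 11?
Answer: 968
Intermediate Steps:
L(z) = 3
444*L(3) - 364 = 444*3 - 364 = 1332 - 364 = 968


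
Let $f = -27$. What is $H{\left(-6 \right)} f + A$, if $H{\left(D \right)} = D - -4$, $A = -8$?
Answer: $46$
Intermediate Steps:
$H{\left(D \right)} = 4 + D$ ($H{\left(D \right)} = D + 4 = 4 + D$)
$H{\left(-6 \right)} f + A = \left(4 - 6\right) \left(-27\right) - 8 = \left(-2\right) \left(-27\right) - 8 = 54 - 8 = 46$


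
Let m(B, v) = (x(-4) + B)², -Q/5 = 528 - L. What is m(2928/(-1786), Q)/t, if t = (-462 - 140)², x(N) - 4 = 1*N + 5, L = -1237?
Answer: 9006001/288998707396 ≈ 3.1163e-5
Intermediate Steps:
x(N) = 9 + N (x(N) = 4 + (1*N + 5) = 4 + (N + 5) = 4 + (5 + N) = 9 + N)
t = 362404 (t = (-602)² = 362404)
Q = -8825 (Q = -5*(528 - 1*(-1237)) = -5*(528 + 1237) = -5*1765 = -8825)
m(B, v) = (5 + B)² (m(B, v) = ((9 - 4) + B)² = (5 + B)²)
m(2928/(-1786), Q)/t = (5 + 2928/(-1786))²/362404 = (5 + 2928*(-1/1786))²*(1/362404) = (5 - 1464/893)²*(1/362404) = (3001/893)²*(1/362404) = (9006001/797449)*(1/362404) = 9006001/288998707396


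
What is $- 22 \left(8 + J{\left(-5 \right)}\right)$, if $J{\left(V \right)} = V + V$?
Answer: $44$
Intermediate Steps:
$J{\left(V \right)} = 2 V$
$- 22 \left(8 + J{\left(-5 \right)}\right) = - 22 \left(8 + 2 \left(-5\right)\right) = - 22 \left(8 - 10\right) = \left(-22\right) \left(-2\right) = 44$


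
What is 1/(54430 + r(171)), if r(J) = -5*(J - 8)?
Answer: 1/53615 ≈ 1.8651e-5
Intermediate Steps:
r(J) = 40 - 5*J (r(J) = -5*(-8 + J) = 40 - 5*J)
1/(54430 + r(171)) = 1/(54430 + (40 - 5*171)) = 1/(54430 + (40 - 855)) = 1/(54430 - 815) = 1/53615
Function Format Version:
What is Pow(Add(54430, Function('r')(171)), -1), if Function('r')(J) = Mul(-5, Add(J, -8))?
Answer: Rational(1, 53615) ≈ 1.8651e-5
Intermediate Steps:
Function('r')(J) = Add(40, Mul(-5, J)) (Function('r')(J) = Mul(-5, Add(-8, J)) = Add(40, Mul(-5, J)))
Pow(Add(54430, Function('r')(171)), -1) = Pow(Add(54430, Add(40, Mul(-5, 171))), -1) = Pow(Add(54430, Add(40, -855)), -1) = Pow(Add(54430, -815), -1) = Pow(53615, -1) = Rational(1, 53615)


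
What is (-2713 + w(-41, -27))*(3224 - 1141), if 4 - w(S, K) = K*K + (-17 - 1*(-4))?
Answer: -7134275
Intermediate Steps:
w(S, K) = 17 - K² (w(S, K) = 4 - (K*K + (-17 - 1*(-4))) = 4 - (K² + (-17 + 4)) = 4 - (K² - 13) = 4 - (-13 + K²) = 4 + (13 - K²) = 17 - K²)
(-2713 + w(-41, -27))*(3224 - 1141) = (-2713 + (17 - 1*(-27)²))*(3224 - 1141) = (-2713 + (17 - 1*729))*2083 = (-2713 + (17 - 729))*2083 = (-2713 - 712)*2083 = -3425*2083 = -7134275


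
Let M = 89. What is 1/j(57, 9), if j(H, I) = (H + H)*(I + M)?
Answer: 1/11172 ≈ 8.9510e-5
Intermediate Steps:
j(H, I) = 2*H*(89 + I) (j(H, I) = (H + H)*(I + 89) = (2*H)*(89 + I) = 2*H*(89 + I))
1/j(57, 9) = 1/(2*57*(89 + 9)) = 1/(2*57*98) = 1/11172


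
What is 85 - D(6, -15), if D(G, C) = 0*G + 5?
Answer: 80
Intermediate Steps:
D(G, C) = 5 (D(G, C) = 0 + 5 = 5)
85 - D(6, -15) = 85 - 1*5 = 85 - 5 = 80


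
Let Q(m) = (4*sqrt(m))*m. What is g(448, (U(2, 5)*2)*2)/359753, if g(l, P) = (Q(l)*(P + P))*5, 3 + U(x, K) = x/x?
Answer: -1146880*sqrt(7)/359753 ≈ -8.4346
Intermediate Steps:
U(x, K) = -2 (U(x, K) = -3 + x/x = -3 + 1 = -2)
Q(m) = 4*m**(3/2)
g(l, P) = 40*P*l**(3/2) (g(l, P) = ((4*l**(3/2))*(P + P))*5 = ((4*l**(3/2))*(2*P))*5 = (8*P*l**(3/2))*5 = 40*P*l**(3/2))
g(448, (U(2, 5)*2)*2)/359753 = (40*(-2*2*2)*448**(3/2))/359753 = (40*(-4*2)*(3584*sqrt(7)))*(1/359753) = (40*(-8)*(3584*sqrt(7)))*(1/359753) = -1146880*sqrt(7)*(1/359753) = -1146880*sqrt(7)/359753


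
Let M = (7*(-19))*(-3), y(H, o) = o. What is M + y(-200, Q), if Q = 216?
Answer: 615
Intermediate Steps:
M = 399 (M = -133*(-3) = 399)
M + y(-200, Q) = 399 + 216 = 615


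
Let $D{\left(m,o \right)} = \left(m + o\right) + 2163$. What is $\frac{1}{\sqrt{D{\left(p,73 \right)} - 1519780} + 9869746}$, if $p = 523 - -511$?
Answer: $\frac{4934873}{48705943810513} - \frac{i \sqrt{1516510}}{97411887621026} \approx 1.0132 \cdot 10^{-7} - 1.2642 \cdot 10^{-11} i$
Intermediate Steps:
$p = 1034$ ($p = 523 + 511 = 1034$)
$D{\left(m,o \right)} = 2163 + m + o$
$\frac{1}{\sqrt{D{\left(p,73 \right)} - 1519780} + 9869746} = \frac{1}{\sqrt{\left(2163 + 1034 + 73\right) - 1519780} + 9869746} = \frac{1}{\sqrt{3270 - 1519780} + 9869746} = \frac{1}{\sqrt{-1516510} + 9869746} = \frac{1}{i \sqrt{1516510} + 9869746} = \frac{1}{9869746 + i \sqrt{1516510}}$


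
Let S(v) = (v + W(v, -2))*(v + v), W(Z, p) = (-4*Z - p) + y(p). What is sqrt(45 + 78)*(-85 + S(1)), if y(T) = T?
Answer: -91*sqrt(123) ≈ -1009.2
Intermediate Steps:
W(Z, p) = -4*Z (W(Z, p) = (-4*Z - p) + p = (-p - 4*Z) + p = -4*Z)
S(v) = -6*v**2 (S(v) = (v - 4*v)*(v + v) = (-3*v)*(2*v) = -6*v**2)
sqrt(45 + 78)*(-85 + S(1)) = sqrt(45 + 78)*(-85 - 6*1**2) = sqrt(123)*(-85 - 6*1) = sqrt(123)*(-85 - 6) = sqrt(123)*(-91) = -91*sqrt(123)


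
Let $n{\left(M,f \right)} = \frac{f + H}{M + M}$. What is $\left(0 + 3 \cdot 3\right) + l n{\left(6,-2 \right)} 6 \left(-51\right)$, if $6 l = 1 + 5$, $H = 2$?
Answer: $9$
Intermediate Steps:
$l = 1$ ($l = \frac{1 + 5}{6} = \frac{1}{6} \cdot 6 = 1$)
$n{\left(M,f \right)} = \frac{2 + f}{2 M}$ ($n{\left(M,f \right)} = \frac{f + 2}{M + M} = \frac{2 + f}{2 M}$)
$\left(0 + 3 \cdot 3\right) + l n{\left(6,-2 \right)} 6 \left(-51\right) = \left(0 + 3 \cdot 3\right) + 1 \frac{2 - 2}{2 \cdot 6} \cdot 6 \left(-51\right) = \left(0 + 9\right) + 1 \cdot \frac{1}{2} \cdot \frac{1}{6} \cdot 0 \cdot 6 \left(-51\right) = 9 + 1 \cdot 0 \cdot 6 \left(-51\right) = 9 + 0 \cdot 6 \left(-51\right) = 9 + 0 \left(-51\right) = 9 + 0 = 9$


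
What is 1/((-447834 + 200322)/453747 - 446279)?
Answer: -151249/67499334975 ≈ -2.2407e-6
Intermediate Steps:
1/((-447834 + 200322)/453747 - 446279) = 1/(-247512*1/453747 - 446279) = 1/(-82504/151249 - 446279) = 1/(-67499334975/151249) = -151249/67499334975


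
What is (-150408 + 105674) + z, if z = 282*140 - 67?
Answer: -5321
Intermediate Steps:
z = 39413 (z = 39480 - 67 = 39413)
(-150408 + 105674) + z = (-150408 + 105674) + 39413 = -44734 + 39413 = -5321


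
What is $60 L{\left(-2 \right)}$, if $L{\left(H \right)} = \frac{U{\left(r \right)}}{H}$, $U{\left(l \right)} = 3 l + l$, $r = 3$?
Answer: $-360$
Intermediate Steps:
$U{\left(l \right)} = 4 l$
$L{\left(H \right)} = \frac{12}{H}$ ($L{\left(H \right)} = \frac{4 \cdot 3}{H} = \frac{12}{H}$)
$60 L{\left(-2 \right)} = 60 \frac{12}{-2} = 60 \cdot 12 \left(- \frac{1}{2}\right) = 60 \left(-6\right) = -360$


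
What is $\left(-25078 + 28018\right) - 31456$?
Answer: $-28516$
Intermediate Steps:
$\left(-25078 + 28018\right) - 31456 = 2940 - 31456 = -28516$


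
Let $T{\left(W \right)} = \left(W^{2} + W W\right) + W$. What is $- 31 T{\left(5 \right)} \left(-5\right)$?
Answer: $8525$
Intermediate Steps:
$T{\left(W \right)} = W + 2 W^{2}$ ($T{\left(W \right)} = \left(W^{2} + W^{2}\right) + W = 2 W^{2} + W = W + 2 W^{2}$)
$- 31 T{\left(5 \right)} \left(-5\right) = - 31 \cdot 5 \left(1 + 2 \cdot 5\right) \left(-5\right) = - 31 \cdot 5 \left(1 + 10\right) \left(-5\right) = - 31 \cdot 5 \cdot 11 \left(-5\right) = \left(-31\right) 55 \left(-5\right) = \left(-1705\right) \left(-5\right) = 8525$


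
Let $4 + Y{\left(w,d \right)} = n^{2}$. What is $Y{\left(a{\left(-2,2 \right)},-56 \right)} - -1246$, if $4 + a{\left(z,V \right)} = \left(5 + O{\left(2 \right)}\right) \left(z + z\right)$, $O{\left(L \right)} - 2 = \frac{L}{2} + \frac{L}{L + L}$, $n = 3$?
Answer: $1251$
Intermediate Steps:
$O{\left(L \right)} = \frac{5}{2} + \frac{L}{2}$ ($O{\left(L \right)} = 2 + \left(\frac{L}{2} + \frac{L}{L + L}\right) = 2 + \left(L \frac{1}{2} + \frac{L}{2 L}\right) = 2 + \left(\frac{L}{2} + L \frac{1}{2 L}\right) = 2 + \left(\frac{L}{2} + \frac{1}{2}\right) = 2 + \left(\frac{1}{2} + \frac{L}{2}\right) = \frac{5}{2} + \frac{L}{2}$)
$a{\left(z,V \right)} = -4 + 17 z$ ($a{\left(z,V \right)} = -4 + \left(5 + \left(\frac{5}{2} + \frac{1}{2} \cdot 2\right)\right) \left(z + z\right) = -4 + \left(5 + \left(\frac{5}{2} + 1\right)\right) 2 z = -4 + \left(5 + \frac{7}{2}\right) 2 z = -4 + \frac{17 \cdot 2 z}{2} = -4 + 17 z$)
$Y{\left(w,d \right)} = 5$ ($Y{\left(w,d \right)} = -4 + 3^{2} = -4 + 9 = 5$)
$Y{\left(a{\left(-2,2 \right)},-56 \right)} - -1246 = 5 - -1246 = 5 + 1246 = 1251$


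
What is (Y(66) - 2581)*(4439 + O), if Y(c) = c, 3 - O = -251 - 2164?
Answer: -17245355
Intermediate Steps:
O = 2418 (O = 3 - (-251 - 2164) = 3 - 1*(-2415) = 3 + 2415 = 2418)
(Y(66) - 2581)*(4439 + O) = (66 - 2581)*(4439 + 2418) = -2515*6857 = -17245355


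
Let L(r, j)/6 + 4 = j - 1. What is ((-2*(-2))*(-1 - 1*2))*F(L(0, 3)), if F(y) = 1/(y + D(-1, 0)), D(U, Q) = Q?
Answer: 1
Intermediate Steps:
L(r, j) = -30 + 6*j (L(r, j) = -24 + 6*(j - 1) = -24 + 6*(-1 + j) = -24 + (-6 + 6*j) = -30 + 6*j)
F(y) = 1/y (F(y) = 1/(y + 0) = 1/y)
((-2*(-2))*(-1 - 1*2))*F(L(0, 3)) = ((-2*(-2))*(-1 - 1*2))/(-30 + 6*3) = (4*(-1 - 2))/(-30 + 18) = (4*(-3))/(-12) = -12*(-1/12) = 1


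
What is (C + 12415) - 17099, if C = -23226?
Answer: -27910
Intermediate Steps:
(C + 12415) - 17099 = (-23226 + 12415) - 17099 = -10811 - 17099 = -27910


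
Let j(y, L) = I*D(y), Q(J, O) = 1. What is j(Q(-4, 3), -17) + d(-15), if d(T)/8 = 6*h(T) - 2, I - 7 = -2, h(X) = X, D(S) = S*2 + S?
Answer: -721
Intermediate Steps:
D(S) = 3*S (D(S) = 2*S + S = 3*S)
I = 5 (I = 7 - 2 = 5)
d(T) = -16 + 48*T (d(T) = 8*(6*T - 2) = 8*(-2 + 6*T) = -16 + 48*T)
j(y, L) = 15*y (j(y, L) = 5*(3*y) = 15*y)
j(Q(-4, 3), -17) + d(-15) = 15*1 + (-16 + 48*(-15)) = 15 + (-16 - 720) = 15 - 736 = -721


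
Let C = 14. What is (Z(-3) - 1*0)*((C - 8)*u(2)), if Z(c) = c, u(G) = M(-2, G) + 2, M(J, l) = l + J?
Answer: -36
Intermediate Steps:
M(J, l) = J + l
u(G) = G (u(G) = (-2 + G) + 2 = G)
(Z(-3) - 1*0)*((C - 8)*u(2)) = (-3 - 1*0)*((14 - 8)*2) = (-3 + 0)*(6*2) = -3*12 = -36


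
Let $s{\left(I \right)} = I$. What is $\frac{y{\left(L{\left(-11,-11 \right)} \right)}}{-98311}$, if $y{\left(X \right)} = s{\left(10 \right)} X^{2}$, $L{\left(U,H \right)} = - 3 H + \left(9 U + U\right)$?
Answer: $- \frac{59290}{98311} \approx -0.60309$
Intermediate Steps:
$L{\left(U,H \right)} = - 3 H + 10 U$
$y{\left(X \right)} = 10 X^{2}$
$\frac{y{\left(L{\left(-11,-11 \right)} \right)}}{-98311} = \frac{10 \left(\left(-3\right) \left(-11\right) + 10 \left(-11\right)\right)^{2}}{-98311} = 10 \left(33 - 110\right)^{2} \left(- \frac{1}{98311}\right) = 10 \left(-77\right)^{2} \left(- \frac{1}{98311}\right) = 10 \cdot 5929 \left(- \frac{1}{98311}\right) = 59290 \left(- \frac{1}{98311}\right) = - \frac{59290}{98311}$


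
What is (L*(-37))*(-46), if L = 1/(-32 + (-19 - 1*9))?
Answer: -851/30 ≈ -28.367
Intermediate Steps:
L = -1/60 (L = 1/(-32 + (-19 - 9)) = 1/(-32 - 28) = 1/(-60) = -1/60 ≈ -0.016667)
(L*(-37))*(-46) = -1/60*(-37)*(-46) = (37/60)*(-46) = -851/30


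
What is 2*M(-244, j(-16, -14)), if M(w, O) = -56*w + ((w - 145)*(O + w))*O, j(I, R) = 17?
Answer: 3029630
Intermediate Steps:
M(w, O) = -56*w + O*(-145 + w)*(O + w) (M(w, O) = -56*w + ((-145 + w)*(O + w))*O = -56*w + O*(-145 + w)*(O + w))
2*M(-244, j(-16, -14)) = 2*(-145*17**2 - 56*(-244) + 17*(-244)**2 - 244*17**2 - 145*17*(-244)) = 2*(-145*289 + 13664 + 17*59536 - 244*289 + 601460) = 2*(-41905 + 13664 + 1012112 - 70516 + 601460) = 2*1514815 = 3029630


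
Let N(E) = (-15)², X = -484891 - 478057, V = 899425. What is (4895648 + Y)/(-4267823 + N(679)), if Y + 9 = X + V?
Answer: -2416058/2133799 ≈ -1.1323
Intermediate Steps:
X = -962948
Y = -63532 (Y = -9 + (-962948 + 899425) = -9 - 63523 = -63532)
N(E) = 225
(4895648 + Y)/(-4267823 + N(679)) = (4895648 - 63532)/(-4267823 + 225) = 4832116/(-4267598) = 4832116*(-1/4267598) = -2416058/2133799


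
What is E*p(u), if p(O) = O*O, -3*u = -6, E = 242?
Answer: 968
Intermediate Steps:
u = 2 (u = -⅓*(-6) = 2)
p(O) = O²
E*p(u) = 242*2² = 242*4 = 968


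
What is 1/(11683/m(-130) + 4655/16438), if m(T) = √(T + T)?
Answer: 50752325/94085068389873 + 112744222909*I*√65/658595478729111 ≈ 5.3943e-7 + 0.0013802*I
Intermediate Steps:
m(T) = √2*√T (m(T) = √(2*T) = √2*√T)
1/(11683/m(-130) + 4655/16438) = 1/(11683/((√2*√(-130))) + 4655/16438) = 1/(11683/((√2*(I*√130))) + 4655*(1/16438)) = 1/(11683/((2*I*√65)) + 4655/16438) = 1/(11683*(-I*√65/130) + 4655/16438) = 1/(-11683*I*√65/130 + 4655/16438) = 1/(4655/16438 - 11683*I*√65/130)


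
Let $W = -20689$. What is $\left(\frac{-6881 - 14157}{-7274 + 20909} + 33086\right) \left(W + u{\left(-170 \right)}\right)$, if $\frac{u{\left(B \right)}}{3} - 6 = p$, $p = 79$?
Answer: $- \frac{9217911692248}{13635} \approx -6.7605 \cdot 10^{8}$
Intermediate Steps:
$u{\left(B \right)} = 255$ ($u{\left(B \right)} = 18 + 3 \cdot 79 = 18 + 237 = 255$)
$\left(\frac{-6881 - 14157}{-7274 + 20909} + 33086\right) \left(W + u{\left(-170 \right)}\right) = \left(\frac{-6881 - 14157}{-7274 + 20909} + 33086\right) \left(-20689 + 255\right) = \left(- \frac{21038}{13635} + 33086\right) \left(-20434\right) = \frac{451106572}{13635} \left(-20434\right) = - \frac{9217911692248}{13635}$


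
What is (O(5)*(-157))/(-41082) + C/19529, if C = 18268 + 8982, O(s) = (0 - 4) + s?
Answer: 1122550553/802290378 ≈ 1.3992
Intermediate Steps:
O(s) = -4 + s
C = 27250
(O(5)*(-157))/(-41082) + C/19529 = ((-4 + 5)*(-157))/(-41082) + 27250/19529 = (1*(-157))*(-1/41082) + 27250*(1/19529) = -157*(-1/41082) + 27250/19529 = 157/41082 + 27250/19529 = 1122550553/802290378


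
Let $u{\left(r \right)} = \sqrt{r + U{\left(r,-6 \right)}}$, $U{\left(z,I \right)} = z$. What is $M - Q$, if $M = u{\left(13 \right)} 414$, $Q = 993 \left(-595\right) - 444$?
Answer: $591279 + 414 \sqrt{26} \approx 5.9339 \cdot 10^{5}$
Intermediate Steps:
$Q = -591279$ ($Q = -590835 - 444 = -591279$)
$u{\left(r \right)} = \sqrt{2} \sqrt{r}$ ($u{\left(r \right)} = \sqrt{r + r} = \sqrt{2 r} = \sqrt{2} \sqrt{r}$)
$M = 414 \sqrt{26}$ ($M = \sqrt{2} \sqrt{13} \cdot 414 = \sqrt{26} \cdot 414 = 414 \sqrt{26} \approx 2111.0$)
$M - Q = 414 \sqrt{26} - -591279 = 414 \sqrt{26} + 591279 = 591279 + 414 \sqrt{26}$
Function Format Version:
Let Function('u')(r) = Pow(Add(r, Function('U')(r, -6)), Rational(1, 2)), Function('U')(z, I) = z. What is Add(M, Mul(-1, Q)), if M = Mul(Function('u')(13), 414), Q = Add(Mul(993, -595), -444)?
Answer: Add(591279, Mul(414, Pow(26, Rational(1, 2)))) ≈ 5.9339e+5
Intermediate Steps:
Q = -591279 (Q = Add(-590835, -444) = -591279)
Function('u')(r) = Mul(Pow(2, Rational(1, 2)), Pow(r, Rational(1, 2))) (Function('u')(r) = Pow(Add(r, r), Rational(1, 2)) = Pow(Mul(2, r), Rational(1, 2)) = Mul(Pow(2, Rational(1, 2)), Pow(r, Rational(1, 2))))
M = Mul(414, Pow(26, Rational(1, 2))) (M = Mul(Mul(Pow(2, Rational(1, 2)), Pow(13, Rational(1, 2))), 414) = Mul(Pow(26, Rational(1, 2)), 414) = Mul(414, Pow(26, Rational(1, 2))) ≈ 2111.0)
Add(M, Mul(-1, Q)) = Add(Mul(414, Pow(26, Rational(1, 2))), Mul(-1, -591279)) = Add(Mul(414, Pow(26, Rational(1, 2))), 591279) = Add(591279, Mul(414, Pow(26, Rational(1, 2))))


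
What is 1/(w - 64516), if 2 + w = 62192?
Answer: -1/2326 ≈ -0.00042992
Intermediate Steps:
w = 62190 (w = -2 + 62192 = 62190)
1/(w - 64516) = 1/(62190 - 64516) = 1/(-2326) = -1/2326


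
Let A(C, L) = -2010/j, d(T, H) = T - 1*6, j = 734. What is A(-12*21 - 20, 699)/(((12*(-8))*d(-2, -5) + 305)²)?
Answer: -1005/422537743 ≈ -2.3785e-6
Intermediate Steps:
d(T, H) = -6 + T (d(T, H) = T - 6 = -6 + T)
A(C, L) = -1005/367 (A(C, L) = -2010/734 = -2010*1/734 = -1005/367)
A(-12*21 - 20, 699)/(((12*(-8))*d(-2, -5) + 305)²) = -1005/(367*((12*(-8))*(-6 - 2) + 305)²) = -1005/(367*(-96*(-8) + 305)²) = -1005/(367*(768 + 305)²) = -1005/(367*(1073²)) = -1005/367/1151329 = -1005/367*1/1151329 = -1005/422537743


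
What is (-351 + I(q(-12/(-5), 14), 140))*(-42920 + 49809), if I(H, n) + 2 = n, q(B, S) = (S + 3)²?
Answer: -1467357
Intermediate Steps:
q(B, S) = (3 + S)²
I(H, n) = -2 + n
(-351 + I(q(-12/(-5), 14), 140))*(-42920 + 49809) = (-351 + (-2 + 140))*(-42920 + 49809) = (-351 + 138)*6889 = -213*6889 = -1467357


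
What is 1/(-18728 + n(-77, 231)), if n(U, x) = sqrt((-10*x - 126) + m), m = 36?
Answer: -2341/43842548 - 5*I*sqrt(6)/87685096 ≈ -5.3396e-5 - 1.3968e-7*I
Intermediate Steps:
n(U, x) = sqrt(-90 - 10*x) (n(U, x) = sqrt((-10*x - 126) + 36) = sqrt((-126 - 10*x) + 36) = sqrt(-90 - 10*x))
1/(-18728 + n(-77, 231)) = 1/(-18728 + sqrt(-90 - 10*231)) = 1/(-18728 + sqrt(-90 - 2310)) = 1/(-18728 + sqrt(-2400)) = 1/(-18728 + 20*I*sqrt(6))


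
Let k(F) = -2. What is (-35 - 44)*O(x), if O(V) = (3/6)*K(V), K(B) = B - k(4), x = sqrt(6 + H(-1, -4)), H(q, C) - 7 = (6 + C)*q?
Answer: -79 - 79*sqrt(11)/2 ≈ -210.01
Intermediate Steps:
H(q, C) = 7 + q*(6 + C) (H(q, C) = 7 + (6 + C)*q = 7 + q*(6 + C))
x = sqrt(11) (x = sqrt(6 + (7 + 6*(-1) - 4*(-1))) = sqrt(6 + (7 - 6 + 4)) = sqrt(6 + 5) = sqrt(11) ≈ 3.3166)
K(B) = 2 + B (K(B) = B - 1*(-2) = B + 2 = 2 + B)
O(V) = 1 + V/2 (O(V) = (3/6)*(2 + V) = (3*(1/6))*(2 + V) = (2 + V)/2 = 1 + V/2)
(-35 - 44)*O(x) = (-35 - 44)*(1 + sqrt(11)/2) = -79*(1 + sqrt(11)/2) = -79 - 79*sqrt(11)/2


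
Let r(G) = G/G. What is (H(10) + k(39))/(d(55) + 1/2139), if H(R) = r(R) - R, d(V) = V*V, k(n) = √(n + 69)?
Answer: -19251/6470476 + 6417*√3/3235238 ≈ 0.00046027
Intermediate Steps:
k(n) = √(69 + n)
d(V) = V²
r(G) = 1
H(R) = 1 - R
(H(10) + k(39))/(d(55) + 1/2139) = ((1 - 1*10) + √(69 + 39))/(55² + 1/2139) = ((1 - 10) + √108)/(3025 + 1/2139) = (-9 + 6*√3)/(6470476/2139) = (-9 + 6*√3)*(2139/6470476) = -19251/6470476 + 6417*√3/3235238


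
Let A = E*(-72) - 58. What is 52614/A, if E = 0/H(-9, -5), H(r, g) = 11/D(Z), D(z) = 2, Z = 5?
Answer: -26307/29 ≈ -907.14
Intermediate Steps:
H(r, g) = 11/2
E = 0 (E = 0/(11/2) = 0*(2/11) = 0)
A = -58 (A = 0*(-72) - 58 = 0 - 58 = -58)
52614/A = 52614/(-58) = 52614*(-1/58) = -26307/29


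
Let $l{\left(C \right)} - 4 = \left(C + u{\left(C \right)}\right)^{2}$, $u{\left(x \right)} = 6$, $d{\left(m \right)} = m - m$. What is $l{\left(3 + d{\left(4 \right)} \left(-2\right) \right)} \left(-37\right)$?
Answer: $-3145$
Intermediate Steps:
$d{\left(m \right)} = 0$
$l{\left(C \right)} = 4 + \left(6 + C\right)^{2}$ ($l{\left(C \right)} = 4 + \left(C + 6\right)^{2} = 4 + \left(6 + C\right)^{2}$)
$l{\left(3 + d{\left(4 \right)} \left(-2\right) \right)} \left(-37\right) = \left(4 + \left(6 + \left(3 + 0 \left(-2\right)\right)\right)^{2}\right) \left(-37\right) = \left(4 + \left(6 + \left(3 + 0\right)\right)^{2}\right) \left(-37\right) = \left(4 + \left(6 + 3\right)^{2}\right) \left(-37\right) = \left(4 + 9^{2}\right) \left(-37\right) = \left(4 + 81\right) \left(-37\right) = 85 \left(-37\right) = -3145$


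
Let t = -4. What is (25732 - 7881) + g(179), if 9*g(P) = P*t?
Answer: 159943/9 ≈ 17771.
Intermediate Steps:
g(P) = -4*P/9 (g(P) = (P*(-4))/9 = (-4*P)/9 = -4*P/9)
(25732 - 7881) + g(179) = (25732 - 7881) - 4/9*179 = 17851 - 716/9 = 159943/9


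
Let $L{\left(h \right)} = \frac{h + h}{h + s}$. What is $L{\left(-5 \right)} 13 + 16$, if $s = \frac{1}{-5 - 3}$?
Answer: $\frac{1696}{41} \approx 41.366$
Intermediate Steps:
$s = - \frac{1}{8}$ ($s = \frac{1}{-8} = - \frac{1}{8} \approx -0.125$)
$L{\left(h \right)} = \frac{2 h}{- \frac{1}{8} + h}$ ($L{\left(h \right)} = \frac{h + h}{h - \frac{1}{8}} = \frac{2 h}{- \frac{1}{8} + h}$)
$L{\left(-5 \right)} 13 + 16 = 16 \left(-5\right) \frac{1}{-1 + 8 \left(-5\right)} 13 + 16 = 16 \left(-5\right) \frac{1}{-1 - 40} \cdot 13 + 16 = 16 \left(-5\right) \frac{1}{-41} \cdot 13 + 16 = 16 \left(-5\right) \left(- \frac{1}{41}\right) 13 + 16 = \frac{80}{41} \cdot 13 + 16 = \frac{1040}{41} + 16 = \frac{1696}{41}$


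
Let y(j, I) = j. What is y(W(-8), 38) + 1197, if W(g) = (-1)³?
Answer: 1196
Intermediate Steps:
W(g) = -1
y(W(-8), 38) + 1197 = -1 + 1197 = 1196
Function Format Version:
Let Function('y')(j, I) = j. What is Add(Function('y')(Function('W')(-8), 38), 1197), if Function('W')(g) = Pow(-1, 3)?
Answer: 1196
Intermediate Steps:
Function('W')(g) = -1
Add(Function('y')(Function('W')(-8), 38), 1197) = Add(-1, 1197) = 1196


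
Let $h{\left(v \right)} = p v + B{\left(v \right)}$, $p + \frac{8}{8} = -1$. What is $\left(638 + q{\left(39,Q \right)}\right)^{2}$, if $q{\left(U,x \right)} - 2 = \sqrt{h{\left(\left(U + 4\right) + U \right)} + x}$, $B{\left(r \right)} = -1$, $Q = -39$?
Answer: $409396 + 2560 i \sqrt{51} \approx 4.094 \cdot 10^{5} + 18282.0 i$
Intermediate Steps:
$p = -2$ ($p = -1 - 1 = -2$)
$h{\left(v \right)} = -1 - 2 v$ ($h{\left(v \right)} = - 2 v - 1 = -1 - 2 v$)
$q{\left(U,x \right)} = 2 + \sqrt{-9 + x - 4 U}$ ($q{\left(U,x \right)} = 2 + \sqrt{\left(-1 - 2 \left(\left(U + 4\right) + U\right)\right) + x} = 2 + \sqrt{\left(-1 - 2 \left(\left(4 + U\right) + U\right)\right) + x} = 2 + \sqrt{\left(-1 - 2 \left(4 + 2 U\right)\right) + x} = 2 + \sqrt{\left(-1 - \left(8 + 4 U\right)\right) + x} = 2 + \sqrt{\left(-9 - 4 U\right) + x} = 2 + \sqrt{-9 + x - 4 U}$)
$\left(638 + q{\left(39,Q \right)}\right)^{2} = \left(638 + \left(2 + \sqrt{-9 - 39 - 156}\right)\right)^{2} = \left(638 + \left(2 + \sqrt{-204}\right)\right)^{2} = \left(638 + \left(2 + 2 i \sqrt{51}\right)\right)^{2} = \left(640 + 2 i \sqrt{51}\right)^{2}$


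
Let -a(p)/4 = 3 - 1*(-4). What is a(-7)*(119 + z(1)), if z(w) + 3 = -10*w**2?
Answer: -2968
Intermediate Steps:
z(w) = -3 - 10*w**2
a(p) = -28 (a(p) = -4*(3 - 1*(-4)) = -4*(3 + 4) = -4*7 = -28)
a(-7)*(119 + z(1)) = -28*(119 + (-3 - 10*1**2)) = -28*(119 + (-3 - 10*1)) = -28*(119 + (-3 - 10)) = -28*(119 - 13) = -28*106 = -2968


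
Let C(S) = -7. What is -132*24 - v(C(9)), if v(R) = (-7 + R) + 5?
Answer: -3159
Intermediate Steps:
v(R) = -2 + R
-132*24 - v(C(9)) = -132*24 - (-2 - 7) = -3168 - 1*(-9) = -3168 + 9 = -3159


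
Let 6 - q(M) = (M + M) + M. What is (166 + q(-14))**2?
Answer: 45796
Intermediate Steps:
q(M) = 6 - 3*M (q(M) = 6 - ((M + M) + M) = 6 - (2*M + M) = 6 - 3*M)
(166 + q(-14))**2 = (166 + (6 - 3*(-14)))**2 = (166 + (6 + 42))**2 = (166 + 48)**2 = 214**2 = 45796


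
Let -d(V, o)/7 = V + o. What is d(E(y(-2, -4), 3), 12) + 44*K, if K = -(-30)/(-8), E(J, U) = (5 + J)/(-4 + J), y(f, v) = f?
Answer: -491/2 ≈ -245.50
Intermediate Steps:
E(J, U) = (5 + J)/(-4 + J)
d(V, o) = -7*V - 7*o (d(V, o) = -7*(V + o) = -7*V - 7*o)
K = -15/4 (K = -(-30)*(-1)/8 = -6*5/8 = -15/4 ≈ -3.7500)
d(E(y(-2, -4), 3), 12) + 44*K = (-7*(5 - 2)/(-4 - 2) - 7*12) + 44*(-15/4) = (-7*3/(-6) - 84) - 165 = (-(-7)*3/6 - 84) - 165 = (-7*(-½) - 84) - 165 = (7/2 - 84) - 165 = -161/2 - 165 = -491/2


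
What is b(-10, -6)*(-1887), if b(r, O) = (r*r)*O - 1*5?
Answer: 1141635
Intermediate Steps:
b(r, O) = -5 + O*r**2 (b(r, O) = r**2*O - 5 = O*r**2 - 5 = -5 + O*r**2)
b(-10, -6)*(-1887) = (-5 - 6*(-10)**2)*(-1887) = (-5 - 6*100)*(-1887) = (-5 - 600)*(-1887) = -605*(-1887) = 1141635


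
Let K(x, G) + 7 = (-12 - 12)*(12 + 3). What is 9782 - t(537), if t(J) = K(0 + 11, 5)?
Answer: 10149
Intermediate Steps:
K(x, G) = -367 (K(x, G) = -7 + (-12 - 12)*(12 + 3) = -7 - 24*15 = -7 - 360 = -367)
t(J) = -367
9782 - t(537) = 9782 - 1*(-367) = 9782 + 367 = 10149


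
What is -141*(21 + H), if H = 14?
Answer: -4935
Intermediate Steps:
-141*(21 + H) = -141*(21 + 14) = -141*35 = -4935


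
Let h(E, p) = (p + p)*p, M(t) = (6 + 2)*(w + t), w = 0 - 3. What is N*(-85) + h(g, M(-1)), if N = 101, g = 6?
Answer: -6537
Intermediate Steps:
w = -3
M(t) = -24 + 8*t (M(t) = (6 + 2)*(-3 + t) = 8*(-3 + t) = -24 + 8*t)
h(E, p) = 2*p² (h(E, p) = (2*p)*p = 2*p²)
N*(-85) + h(g, M(-1)) = 101*(-85) + 2*(-24 + 8*(-1))² = -8585 + 2*(-24 - 8)² = -8585 + 2*(-32)² = -8585 + 2*1024 = -8585 + 2048 = -6537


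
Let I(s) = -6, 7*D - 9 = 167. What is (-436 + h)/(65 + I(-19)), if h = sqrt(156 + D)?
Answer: -436/59 + 2*sqrt(2219)/413 ≈ -7.1617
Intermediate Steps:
D = 176/7 (D = 9/7 + (1/7)*167 = 9/7 + 167/7 = 176/7 ≈ 25.143)
h = 2*sqrt(2219)/7 (h = sqrt(156 + 176/7) = sqrt(1268/7) = 2*sqrt(2219)/7 ≈ 13.459)
(-436 + h)/(65 + I(-19)) = (-436 + 2*sqrt(2219)/7)/(65 - 6) = (-436 + 2*sqrt(2219)/7)/59 = (-436 + 2*sqrt(2219)/7)*(1/59) = -436/59 + 2*sqrt(2219)/413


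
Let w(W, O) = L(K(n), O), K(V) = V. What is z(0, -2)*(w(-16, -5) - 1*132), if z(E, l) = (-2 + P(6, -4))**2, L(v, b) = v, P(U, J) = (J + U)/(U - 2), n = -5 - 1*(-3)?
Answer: -603/2 ≈ -301.50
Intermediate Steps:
n = -2 (n = -5 + 3 = -2)
P(U, J) = (J + U)/(-2 + U)
w(W, O) = -2
z(E, l) = 9/4 (z(E, l) = (-2 + (-4 + 6)/(-2 + 6))**2 = (-2 + 2/4)**2 = (-2 + (1/4)*2)**2 = (-2 + 1/2)**2 = (-3/2)**2 = 9/4)
z(0, -2)*(w(-16, -5) - 1*132) = 9*(-2 - 1*132)/4 = 9*(-2 - 132)/4 = (9/4)*(-134) = -603/2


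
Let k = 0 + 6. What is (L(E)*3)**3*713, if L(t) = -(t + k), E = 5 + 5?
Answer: -78852096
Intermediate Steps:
E = 10
k = 6
L(t) = -6 - t (L(t) = -(t + 6) = -(6 + t) = -6 - t)
(L(E)*3)**3*713 = ((-6 - 1*10)*3)**3*713 = ((-6 - 10)*3)**3*713 = (-16*3)**3*713 = (-48)**3*713 = -110592*713 = -78852096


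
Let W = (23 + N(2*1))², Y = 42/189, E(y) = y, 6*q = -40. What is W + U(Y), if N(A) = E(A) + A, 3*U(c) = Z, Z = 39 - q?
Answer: 6698/9 ≈ 744.22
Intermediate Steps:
q = -20/3 (q = (⅙)*(-40) = -20/3 ≈ -6.6667)
Y = 2/9 (Y = 42*(1/189) = 2/9 ≈ 0.22222)
Z = 137/3 (Z = 39 - 1*(-20/3) = 39 + 20/3 = 137/3 ≈ 45.667)
U(c) = 137/9 (U(c) = (⅓)*(137/3) = 137/9)
N(A) = 2*A (N(A) = A + A = 2*A)
W = 729 (W = (23 + 2*(2*1))² = (23 + 2*2)² = (23 + 4)² = 27² = 729)
W + U(Y) = 729 + 137/9 = 6698/9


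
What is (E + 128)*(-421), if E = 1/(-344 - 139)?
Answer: -26027483/483 ≈ -53887.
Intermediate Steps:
E = -1/483 (E = 1/(-483) = -1/483 ≈ -0.0020704)
(E + 128)*(-421) = (-1/483 + 128)*(-421) = (61823/483)*(-421) = -26027483/483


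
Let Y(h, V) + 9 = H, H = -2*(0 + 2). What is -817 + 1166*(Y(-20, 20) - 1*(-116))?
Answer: 119281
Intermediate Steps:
H = -4 (H = -2*2 = -4)
Y(h, V) = -13 (Y(h, V) = -9 - 4 = -13)
-817 + 1166*(Y(-20, 20) - 1*(-116)) = -817 + 1166*(-13 - 1*(-116)) = -817 + 1166*(-13 + 116) = -817 + 1166*103 = -817 + 120098 = 119281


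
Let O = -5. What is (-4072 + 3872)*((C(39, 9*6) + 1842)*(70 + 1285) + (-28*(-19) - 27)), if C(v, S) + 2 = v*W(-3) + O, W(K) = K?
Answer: -465679000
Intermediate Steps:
C(v, S) = -7 - 3*v (C(v, S) = -2 + (v*(-3) - 5) = -2 + (-3*v - 5) = -2 + (-5 - 3*v) = -7 - 3*v)
(-4072 + 3872)*((C(39, 9*6) + 1842)*(70 + 1285) + (-28*(-19) - 27)) = (-4072 + 3872)*(((-7 - 3*39) + 1842)*(70 + 1285) + (-28*(-19) - 27)) = -200*(((-7 - 117) + 1842)*1355 + (532 - 27)) = -200*((-124 + 1842)*1355 + 505) = -200*(1718*1355 + 505) = -200*(2327890 + 505) = -200*2328395 = -465679000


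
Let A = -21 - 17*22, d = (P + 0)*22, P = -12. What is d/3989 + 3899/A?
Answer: -15657391/1575655 ≈ -9.9371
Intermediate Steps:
d = -264 (d = (-12 + 0)*22 = -12*22 = -264)
A = -395 (A = -21 - 374 = -395)
d/3989 + 3899/A = -264/3989 + 3899/(-395) = -264*1/3989 + 3899*(-1/395) = -264/3989 - 3899/395 = -15657391/1575655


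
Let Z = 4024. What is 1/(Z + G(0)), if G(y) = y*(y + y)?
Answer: 1/4024 ≈ 0.00024851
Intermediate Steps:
G(y) = 2*y² (G(y) = y*(2*y) = 2*y²)
1/(Z + G(0)) = 1/(4024 + 2*0²) = 1/(4024 + 2*0) = 1/(4024 + 0) = 1/4024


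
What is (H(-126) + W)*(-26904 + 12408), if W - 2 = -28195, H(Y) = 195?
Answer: 405859008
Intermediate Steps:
W = -28193 (W = 2 - 28195 = -28193)
(H(-126) + W)*(-26904 + 12408) = (195 - 28193)*(-26904 + 12408) = -27998*(-14496) = 405859008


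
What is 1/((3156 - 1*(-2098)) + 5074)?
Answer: 1/10328 ≈ 9.6824e-5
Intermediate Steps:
1/((3156 - 1*(-2098)) + 5074) = 1/((3156 + 2098) + 5074) = 1/(5254 + 5074) = 1/10328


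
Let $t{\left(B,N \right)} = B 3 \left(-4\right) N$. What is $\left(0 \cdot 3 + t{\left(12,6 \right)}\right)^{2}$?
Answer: $746496$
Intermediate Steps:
$t{\left(B,N \right)} = - 12 B N$ ($t{\left(B,N \right)} = 3 B \left(-4\right) N = - 12 B N$)
$\left(0 \cdot 3 + t{\left(12,6 \right)}\right)^{2} = \left(0 \cdot 3 - 144 \cdot 6\right)^{2} = \left(0 - 864\right)^{2} = \left(-864\right)^{2} = 746496$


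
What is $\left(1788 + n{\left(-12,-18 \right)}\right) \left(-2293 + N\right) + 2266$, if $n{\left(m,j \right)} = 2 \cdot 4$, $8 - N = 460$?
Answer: $-4927754$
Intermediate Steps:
$N = -452$ ($N = 8 - 460 = -452$)
$n{\left(m,j \right)} = 8$
$\left(1788 + n{\left(-12,-18 \right)}\right) \left(-2293 + N\right) + 2266 = \left(1788 + 8\right) \left(-2293 - 452\right) + 2266 = 1796 \left(-2745\right) + 2266 = -4930020 + 2266 = -4927754$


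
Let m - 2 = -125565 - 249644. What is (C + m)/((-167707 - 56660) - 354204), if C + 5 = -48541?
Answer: 141251/192857 ≈ 0.73241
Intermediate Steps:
C = -48546 (C = -5 - 48541 = -48546)
m = -375207 (m = 2 + (-125565 - 249644) = 2 - 375209 = -375207)
(C + m)/((-167707 - 56660) - 354204) = (-48546 - 375207)/((-167707 - 56660) - 354204) = -423753/(-224367 - 354204) = -423753/(-578571) = -423753*(-1/578571) = 141251/192857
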